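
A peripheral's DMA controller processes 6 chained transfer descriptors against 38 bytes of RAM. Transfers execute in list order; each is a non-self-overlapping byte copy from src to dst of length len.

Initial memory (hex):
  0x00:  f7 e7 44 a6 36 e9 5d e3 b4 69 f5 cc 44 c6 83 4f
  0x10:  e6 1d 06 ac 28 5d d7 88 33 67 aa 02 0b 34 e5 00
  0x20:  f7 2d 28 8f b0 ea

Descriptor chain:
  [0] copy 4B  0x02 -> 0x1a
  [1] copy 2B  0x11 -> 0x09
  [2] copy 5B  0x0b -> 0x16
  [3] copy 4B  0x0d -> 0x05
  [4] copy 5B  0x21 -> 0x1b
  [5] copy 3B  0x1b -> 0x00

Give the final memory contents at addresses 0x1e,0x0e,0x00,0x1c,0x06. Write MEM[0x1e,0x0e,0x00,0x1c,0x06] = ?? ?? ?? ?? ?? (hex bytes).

MEM[0x1e,0x0e,0x00,0x1c,0x06] = b0 83 2d 28 83

D0: mem[0x1a..0x1d] <- [44 a6 36 e9]
D1: mem[0x09..0x0a] <- [1d 06]
D2: mem[0x16..0x1a] <- [cc 44 c6 83 4f]
D3: mem[0x05..0x08] <- [c6 83 4f e6]
D4: mem[0x1b..0x1f] <- [2d 28 8f b0 ea]
D5: mem[0x00..0x02] <- [2d 28 8f]
query mem[0x1e]=0xb0, mem[0x0e]=0x83, mem[0x00]=0x2d, mem[0x1c]=0x28, mem[0x06]=0x83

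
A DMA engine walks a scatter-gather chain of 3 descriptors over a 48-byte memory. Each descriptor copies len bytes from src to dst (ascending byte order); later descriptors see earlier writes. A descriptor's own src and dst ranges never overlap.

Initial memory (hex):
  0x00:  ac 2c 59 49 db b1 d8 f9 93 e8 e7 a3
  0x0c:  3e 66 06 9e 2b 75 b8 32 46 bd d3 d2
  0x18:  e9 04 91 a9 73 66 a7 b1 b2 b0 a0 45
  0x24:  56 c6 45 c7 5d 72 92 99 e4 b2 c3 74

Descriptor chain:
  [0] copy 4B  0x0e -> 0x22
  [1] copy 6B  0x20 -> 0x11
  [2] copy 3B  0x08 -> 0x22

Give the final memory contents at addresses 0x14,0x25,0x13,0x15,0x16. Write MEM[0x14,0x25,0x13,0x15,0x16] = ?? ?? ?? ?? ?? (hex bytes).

MEM[0x14,0x25,0x13,0x15,0x16] = 9e 75 06 2b 75

  after D0: wrote 4B at 0x22 = 069e2b75
  after D1: wrote 6B at 0x11 = b2b0069e2b75
  after D2: wrote 3B at 0x22 = 93e8e7
query mem[0x14]=0x9e, mem[0x25]=0x75, mem[0x13]=0x06, mem[0x15]=0x2b, mem[0x16]=0x75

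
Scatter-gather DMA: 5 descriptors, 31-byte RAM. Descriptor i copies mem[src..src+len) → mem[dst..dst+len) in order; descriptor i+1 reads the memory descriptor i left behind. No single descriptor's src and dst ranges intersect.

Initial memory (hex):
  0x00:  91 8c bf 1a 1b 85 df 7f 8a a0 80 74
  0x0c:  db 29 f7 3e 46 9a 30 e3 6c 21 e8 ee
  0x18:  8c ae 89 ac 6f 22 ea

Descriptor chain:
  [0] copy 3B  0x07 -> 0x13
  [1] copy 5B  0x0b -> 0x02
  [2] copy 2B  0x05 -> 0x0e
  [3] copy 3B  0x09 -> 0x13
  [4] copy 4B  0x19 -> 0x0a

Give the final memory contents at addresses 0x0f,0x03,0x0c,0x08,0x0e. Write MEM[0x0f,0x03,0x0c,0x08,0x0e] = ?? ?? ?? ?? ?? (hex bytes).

MEM[0x0f,0x03,0x0c,0x08,0x0e] = 3e db ac 8a f7

[0] 0x07->0x13 len=3 : 7f 8a a0
[1] 0x0b->0x02 len=5 : 74 db 29 f7 3e
[2] 0x05->0x0e len=2 : f7 3e
[3] 0x09->0x13 len=3 : a0 80 74
[4] 0x19->0x0a len=4 : ae 89 ac 6f
query mem[0x0f]=0x3e, mem[0x03]=0xdb, mem[0x0c]=0xac, mem[0x08]=0x8a, mem[0x0e]=0xf7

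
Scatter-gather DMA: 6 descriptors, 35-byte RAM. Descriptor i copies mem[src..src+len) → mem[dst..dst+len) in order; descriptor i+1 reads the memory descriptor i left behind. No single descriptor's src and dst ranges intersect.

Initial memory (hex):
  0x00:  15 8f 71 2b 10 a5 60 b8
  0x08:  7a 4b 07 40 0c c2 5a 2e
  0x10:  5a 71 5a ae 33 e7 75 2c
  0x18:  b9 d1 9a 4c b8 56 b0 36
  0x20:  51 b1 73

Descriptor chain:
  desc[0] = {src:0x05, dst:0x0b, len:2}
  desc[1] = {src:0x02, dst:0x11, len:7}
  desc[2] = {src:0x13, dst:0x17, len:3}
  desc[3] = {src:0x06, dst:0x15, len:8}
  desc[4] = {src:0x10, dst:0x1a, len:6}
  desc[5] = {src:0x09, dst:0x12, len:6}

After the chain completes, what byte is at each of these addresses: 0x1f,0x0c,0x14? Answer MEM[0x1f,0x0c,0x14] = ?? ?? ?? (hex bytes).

MEM[0x1f,0x0c,0x14] = 60 60 a5

  after D0: wrote 2B at 0x0b = a560
  after D1: wrote 7B at 0x11 = 712b10a560b87a
  after D2: wrote 3B at 0x17 = 10a560
  after D3: wrote 8B at 0x15 = 60b87a4b07a560c2
  after D4: wrote 6B at 0x1a = 5a712b10a560
  after D5: wrote 6B at 0x12 = 4b07a560c25a
query mem[0x1f]=0x60, mem[0x0c]=0x60, mem[0x14]=0xa5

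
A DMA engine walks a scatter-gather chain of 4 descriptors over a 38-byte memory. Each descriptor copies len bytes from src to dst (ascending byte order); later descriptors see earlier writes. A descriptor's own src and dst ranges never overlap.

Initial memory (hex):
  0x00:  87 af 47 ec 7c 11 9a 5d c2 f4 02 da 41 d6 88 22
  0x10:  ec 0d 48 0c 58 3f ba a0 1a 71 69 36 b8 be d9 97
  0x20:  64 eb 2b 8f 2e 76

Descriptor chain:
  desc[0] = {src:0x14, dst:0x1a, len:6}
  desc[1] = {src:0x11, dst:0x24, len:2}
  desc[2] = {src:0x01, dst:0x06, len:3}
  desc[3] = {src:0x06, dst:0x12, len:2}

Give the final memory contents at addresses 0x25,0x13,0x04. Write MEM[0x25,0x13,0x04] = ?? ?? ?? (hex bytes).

  after D0: wrote 6B at 0x1a = 583fbaa01a71
  after D1: wrote 2B at 0x24 = 0d48
  after D2: wrote 3B at 0x06 = af47ec
  after D3: wrote 2B at 0x12 = af47
query mem[0x25]=0x48, mem[0x13]=0x47, mem[0x04]=0x7c

MEM[0x25,0x13,0x04] = 48 47 7c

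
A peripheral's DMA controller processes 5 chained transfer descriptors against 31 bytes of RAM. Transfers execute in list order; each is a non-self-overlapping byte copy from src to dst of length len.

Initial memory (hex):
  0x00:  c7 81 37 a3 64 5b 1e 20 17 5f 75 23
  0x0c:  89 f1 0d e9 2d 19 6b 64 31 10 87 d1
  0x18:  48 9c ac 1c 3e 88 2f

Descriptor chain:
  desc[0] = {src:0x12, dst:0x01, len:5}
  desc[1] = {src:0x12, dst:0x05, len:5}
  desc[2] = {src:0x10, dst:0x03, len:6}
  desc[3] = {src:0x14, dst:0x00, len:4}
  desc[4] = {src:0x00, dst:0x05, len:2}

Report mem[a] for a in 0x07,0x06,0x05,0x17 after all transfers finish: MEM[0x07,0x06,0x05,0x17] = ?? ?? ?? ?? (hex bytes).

#0 dst[0x01+5] := {0x6b,0x64,0x31,0x10,0x87}
#1 dst[0x05+5] := {0x6b,0x64,0x31,0x10,0x87}
#2 dst[0x03+6] := {0x2d,0x19,0x6b,0x64,0x31,0x10}
#3 dst[0x00+4] := {0x31,0x10,0x87,0xd1}
#4 dst[0x05+2] := {0x31,0x10}
query mem[0x07]=0x31, mem[0x06]=0x10, mem[0x05]=0x31, mem[0x17]=0xd1

MEM[0x07,0x06,0x05,0x17] = 31 10 31 d1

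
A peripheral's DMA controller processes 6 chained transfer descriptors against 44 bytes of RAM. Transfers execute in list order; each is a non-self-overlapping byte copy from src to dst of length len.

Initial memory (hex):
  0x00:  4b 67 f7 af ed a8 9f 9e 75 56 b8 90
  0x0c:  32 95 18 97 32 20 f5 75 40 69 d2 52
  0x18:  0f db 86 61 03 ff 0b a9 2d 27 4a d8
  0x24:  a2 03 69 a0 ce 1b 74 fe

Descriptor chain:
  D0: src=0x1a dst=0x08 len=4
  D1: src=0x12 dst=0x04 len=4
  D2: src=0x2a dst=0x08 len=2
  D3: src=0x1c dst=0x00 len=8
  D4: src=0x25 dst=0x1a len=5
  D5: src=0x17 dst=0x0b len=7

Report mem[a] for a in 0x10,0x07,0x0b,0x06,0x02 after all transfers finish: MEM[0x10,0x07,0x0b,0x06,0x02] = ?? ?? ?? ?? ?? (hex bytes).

#0 dst[0x08+4] := {0x86,0x61,0x03,0xff}
#1 dst[0x04+4] := {0xf5,0x75,0x40,0x69}
#2 dst[0x08+2] := {0x74,0xfe}
#3 dst[0x00+8] := {0x03,0xff,0x0b,0xa9,0x2d,0x27,0x4a,0xd8}
#4 dst[0x1a+5] := {0x03,0x69,0xa0,0xce,0x1b}
#5 dst[0x0b+7] := {0x52,0x0f,0xdb,0x03,0x69,0xa0,0xce}
query mem[0x10]=0xa0, mem[0x07]=0xd8, mem[0x0b]=0x52, mem[0x06]=0x4a, mem[0x02]=0x0b

MEM[0x10,0x07,0x0b,0x06,0x02] = a0 d8 52 4a 0b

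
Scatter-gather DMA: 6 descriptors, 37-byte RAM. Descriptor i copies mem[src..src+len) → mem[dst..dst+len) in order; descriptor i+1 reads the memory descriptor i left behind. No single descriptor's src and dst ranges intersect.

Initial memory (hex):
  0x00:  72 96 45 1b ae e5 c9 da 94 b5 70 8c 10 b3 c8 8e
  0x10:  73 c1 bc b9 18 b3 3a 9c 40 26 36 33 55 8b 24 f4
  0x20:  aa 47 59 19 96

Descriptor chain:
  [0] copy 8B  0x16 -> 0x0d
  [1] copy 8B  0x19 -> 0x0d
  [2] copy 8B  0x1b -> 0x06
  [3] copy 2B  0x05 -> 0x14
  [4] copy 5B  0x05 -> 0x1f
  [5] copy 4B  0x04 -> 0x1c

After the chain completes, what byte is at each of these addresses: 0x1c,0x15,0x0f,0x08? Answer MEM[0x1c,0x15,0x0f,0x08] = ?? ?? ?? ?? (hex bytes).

[0] 0x16->0x0d len=8 : 3a 9c 40 26 36 33 55 8b
[1] 0x19->0x0d len=8 : 26 36 33 55 8b 24 f4 aa
[2] 0x1b->0x06 len=8 : 33 55 8b 24 f4 aa 47 59
[3] 0x05->0x14 len=2 : e5 33
[4] 0x05->0x1f len=5 : e5 33 55 8b 24
[5] 0x04->0x1c len=4 : ae e5 33 55
query mem[0x1c]=0xae, mem[0x15]=0x33, mem[0x0f]=0x33, mem[0x08]=0x8b

MEM[0x1c,0x15,0x0f,0x08] = ae 33 33 8b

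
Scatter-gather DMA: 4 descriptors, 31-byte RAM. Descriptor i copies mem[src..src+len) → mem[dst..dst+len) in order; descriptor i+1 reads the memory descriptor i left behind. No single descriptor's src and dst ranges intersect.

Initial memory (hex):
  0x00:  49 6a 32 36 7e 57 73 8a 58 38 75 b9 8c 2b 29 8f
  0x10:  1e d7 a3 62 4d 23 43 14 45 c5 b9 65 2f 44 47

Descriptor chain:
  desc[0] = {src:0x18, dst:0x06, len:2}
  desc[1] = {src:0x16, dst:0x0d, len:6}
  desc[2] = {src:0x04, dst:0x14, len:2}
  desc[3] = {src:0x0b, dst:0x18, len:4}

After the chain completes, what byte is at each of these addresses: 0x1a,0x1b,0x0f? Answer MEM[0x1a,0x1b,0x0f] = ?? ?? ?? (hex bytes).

D0: mem[0x06..0x07] <- [45 c5]
D1: mem[0x0d..0x12] <- [43 14 45 c5 b9 65]
D2: mem[0x14..0x15] <- [7e 57]
D3: mem[0x18..0x1b] <- [b9 8c 43 14]
query mem[0x1a]=0x43, mem[0x1b]=0x14, mem[0x0f]=0x45

MEM[0x1a,0x1b,0x0f] = 43 14 45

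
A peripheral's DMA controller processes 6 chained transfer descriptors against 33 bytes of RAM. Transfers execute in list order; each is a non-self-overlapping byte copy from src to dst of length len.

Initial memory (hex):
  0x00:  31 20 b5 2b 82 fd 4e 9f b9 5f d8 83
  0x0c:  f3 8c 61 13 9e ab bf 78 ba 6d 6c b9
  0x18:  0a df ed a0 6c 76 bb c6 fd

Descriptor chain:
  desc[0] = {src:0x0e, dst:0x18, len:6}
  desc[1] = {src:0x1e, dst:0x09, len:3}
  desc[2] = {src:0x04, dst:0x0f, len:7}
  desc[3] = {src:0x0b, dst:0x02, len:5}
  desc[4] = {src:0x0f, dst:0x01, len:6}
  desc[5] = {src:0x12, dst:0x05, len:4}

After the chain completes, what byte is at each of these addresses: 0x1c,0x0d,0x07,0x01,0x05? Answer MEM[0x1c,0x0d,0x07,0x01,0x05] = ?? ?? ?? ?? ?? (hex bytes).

MEM[0x1c,0x0d,0x07,0x01,0x05] = bf 8c bb 82 9f

D0: mem[0x18..0x1d] <- [61 13 9e ab bf 78]
D1: mem[0x09..0x0b] <- [bb c6 fd]
D2: mem[0x0f..0x15] <- [82 fd 4e 9f b9 bb c6]
D3: mem[0x02..0x06] <- [fd f3 8c 61 82]
D4: mem[0x01..0x06] <- [82 fd 4e 9f b9 bb]
D5: mem[0x05..0x08] <- [9f b9 bb c6]
query mem[0x1c]=0xbf, mem[0x0d]=0x8c, mem[0x07]=0xbb, mem[0x01]=0x82, mem[0x05]=0x9f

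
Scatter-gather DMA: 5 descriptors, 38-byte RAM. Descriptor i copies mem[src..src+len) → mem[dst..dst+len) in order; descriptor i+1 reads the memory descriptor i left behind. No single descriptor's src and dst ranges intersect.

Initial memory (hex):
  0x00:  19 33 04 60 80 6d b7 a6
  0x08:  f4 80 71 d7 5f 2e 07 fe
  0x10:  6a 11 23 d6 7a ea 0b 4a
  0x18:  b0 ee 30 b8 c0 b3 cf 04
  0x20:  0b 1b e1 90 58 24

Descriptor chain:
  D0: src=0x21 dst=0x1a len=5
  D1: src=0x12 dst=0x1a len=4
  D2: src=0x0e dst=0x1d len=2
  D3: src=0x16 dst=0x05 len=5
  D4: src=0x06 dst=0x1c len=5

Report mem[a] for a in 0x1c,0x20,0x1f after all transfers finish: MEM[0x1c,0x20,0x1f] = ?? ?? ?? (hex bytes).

#0 dst[0x1a+5] := {0x1b,0xe1,0x90,0x58,0x24}
#1 dst[0x1a+4] := {0x23,0xd6,0x7a,0xea}
#2 dst[0x1d+2] := {0x07,0xfe}
#3 dst[0x05+5] := {0x0b,0x4a,0xb0,0xee,0x23}
#4 dst[0x1c+5] := {0x4a,0xb0,0xee,0x23,0x71}
query mem[0x1c]=0x4a, mem[0x20]=0x71, mem[0x1f]=0x23

MEM[0x1c,0x20,0x1f] = 4a 71 23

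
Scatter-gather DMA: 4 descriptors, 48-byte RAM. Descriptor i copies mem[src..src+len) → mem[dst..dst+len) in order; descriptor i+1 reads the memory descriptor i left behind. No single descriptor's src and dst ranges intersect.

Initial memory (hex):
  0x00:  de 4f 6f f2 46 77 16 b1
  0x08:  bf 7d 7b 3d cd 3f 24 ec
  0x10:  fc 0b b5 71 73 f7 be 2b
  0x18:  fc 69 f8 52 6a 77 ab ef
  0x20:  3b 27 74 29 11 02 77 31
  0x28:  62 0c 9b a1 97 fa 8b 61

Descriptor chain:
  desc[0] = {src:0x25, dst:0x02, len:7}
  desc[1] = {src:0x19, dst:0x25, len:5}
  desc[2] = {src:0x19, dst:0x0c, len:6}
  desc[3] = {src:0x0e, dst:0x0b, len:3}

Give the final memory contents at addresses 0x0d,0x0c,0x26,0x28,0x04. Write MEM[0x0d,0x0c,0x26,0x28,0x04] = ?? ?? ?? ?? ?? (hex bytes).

#0 dst[0x02+7] := {0x02,0x77,0x31,0x62,0x0c,0x9b,0xa1}
#1 dst[0x25+5] := {0x69,0xf8,0x52,0x6a,0x77}
#2 dst[0x0c+6] := {0x69,0xf8,0x52,0x6a,0x77,0xab}
#3 dst[0x0b+3] := {0x52,0x6a,0x77}
query mem[0x0d]=0x77, mem[0x0c]=0x6a, mem[0x26]=0xf8, mem[0x28]=0x6a, mem[0x04]=0x31

MEM[0x0d,0x0c,0x26,0x28,0x04] = 77 6a f8 6a 31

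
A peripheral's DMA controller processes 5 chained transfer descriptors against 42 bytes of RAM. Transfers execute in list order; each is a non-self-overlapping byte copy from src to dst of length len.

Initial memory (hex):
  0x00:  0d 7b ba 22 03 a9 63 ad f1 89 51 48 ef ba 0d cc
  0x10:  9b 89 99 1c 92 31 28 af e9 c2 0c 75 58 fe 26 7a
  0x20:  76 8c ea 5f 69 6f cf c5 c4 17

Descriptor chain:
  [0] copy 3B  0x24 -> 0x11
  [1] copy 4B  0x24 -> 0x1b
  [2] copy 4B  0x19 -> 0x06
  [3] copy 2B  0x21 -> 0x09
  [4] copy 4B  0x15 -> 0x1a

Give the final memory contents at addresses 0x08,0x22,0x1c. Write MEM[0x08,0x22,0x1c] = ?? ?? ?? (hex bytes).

MEM[0x08,0x22,0x1c] = 69 ea af

  after D0: wrote 3B at 0x11 = 696fcf
  after D1: wrote 4B at 0x1b = 696fcfc5
  after D2: wrote 4B at 0x06 = c20c696f
  after D3: wrote 2B at 0x09 = 8cea
  after D4: wrote 4B at 0x1a = 3128afe9
query mem[0x08]=0x69, mem[0x22]=0xea, mem[0x1c]=0xaf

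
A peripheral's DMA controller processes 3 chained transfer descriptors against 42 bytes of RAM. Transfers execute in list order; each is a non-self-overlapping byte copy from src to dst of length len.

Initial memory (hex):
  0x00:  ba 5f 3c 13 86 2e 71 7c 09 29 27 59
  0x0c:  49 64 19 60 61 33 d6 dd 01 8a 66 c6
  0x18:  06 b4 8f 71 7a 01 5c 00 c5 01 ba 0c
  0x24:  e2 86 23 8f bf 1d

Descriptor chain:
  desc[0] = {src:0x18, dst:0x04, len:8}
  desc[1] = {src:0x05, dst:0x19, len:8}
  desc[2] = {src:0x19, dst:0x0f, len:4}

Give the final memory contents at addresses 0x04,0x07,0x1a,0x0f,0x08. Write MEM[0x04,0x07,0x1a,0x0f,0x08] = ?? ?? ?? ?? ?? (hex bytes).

[0] 0x18->0x04 len=8 : 06 b4 8f 71 7a 01 5c 00
[1] 0x05->0x19 len=8 : b4 8f 71 7a 01 5c 00 49
[2] 0x19->0x0f len=4 : b4 8f 71 7a
query mem[0x04]=0x06, mem[0x07]=0x71, mem[0x1a]=0x8f, mem[0x0f]=0xb4, mem[0x08]=0x7a

MEM[0x04,0x07,0x1a,0x0f,0x08] = 06 71 8f b4 7a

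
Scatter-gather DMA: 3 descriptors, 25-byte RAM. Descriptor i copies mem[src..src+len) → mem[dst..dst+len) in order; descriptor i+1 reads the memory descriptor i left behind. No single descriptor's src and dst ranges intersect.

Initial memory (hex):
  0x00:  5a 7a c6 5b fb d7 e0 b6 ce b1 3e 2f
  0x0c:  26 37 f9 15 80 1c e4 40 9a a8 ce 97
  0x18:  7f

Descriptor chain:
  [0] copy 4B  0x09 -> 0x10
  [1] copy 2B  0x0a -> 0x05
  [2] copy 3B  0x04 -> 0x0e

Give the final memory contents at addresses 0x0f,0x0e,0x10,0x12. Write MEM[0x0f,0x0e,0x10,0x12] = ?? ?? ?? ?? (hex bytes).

#0 dst[0x10+4] := {0xb1,0x3e,0x2f,0x26}
#1 dst[0x05+2] := {0x3e,0x2f}
#2 dst[0x0e+3] := {0xfb,0x3e,0x2f}
query mem[0x0f]=0x3e, mem[0x0e]=0xfb, mem[0x10]=0x2f, mem[0x12]=0x2f

MEM[0x0f,0x0e,0x10,0x12] = 3e fb 2f 2f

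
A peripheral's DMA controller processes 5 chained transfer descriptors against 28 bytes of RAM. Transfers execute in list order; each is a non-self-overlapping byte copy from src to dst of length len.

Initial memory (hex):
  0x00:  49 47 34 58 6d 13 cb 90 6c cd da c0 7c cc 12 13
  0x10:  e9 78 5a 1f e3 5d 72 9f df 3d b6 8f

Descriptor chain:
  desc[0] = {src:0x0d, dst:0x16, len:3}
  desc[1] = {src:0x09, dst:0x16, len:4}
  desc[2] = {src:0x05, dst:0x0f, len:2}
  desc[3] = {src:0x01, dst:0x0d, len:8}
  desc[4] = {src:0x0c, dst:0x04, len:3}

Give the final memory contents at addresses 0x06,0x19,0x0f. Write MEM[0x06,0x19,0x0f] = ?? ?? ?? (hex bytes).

MEM[0x06,0x19,0x0f] = 34 7c 58

  after D0: wrote 3B at 0x16 = cc1213
  after D1: wrote 4B at 0x16 = cddac07c
  after D2: wrote 2B at 0x0f = 13cb
  after D3: wrote 8B at 0x0d = 4734586d13cb906c
  after D4: wrote 3B at 0x04 = 7c4734
query mem[0x06]=0x34, mem[0x19]=0x7c, mem[0x0f]=0x58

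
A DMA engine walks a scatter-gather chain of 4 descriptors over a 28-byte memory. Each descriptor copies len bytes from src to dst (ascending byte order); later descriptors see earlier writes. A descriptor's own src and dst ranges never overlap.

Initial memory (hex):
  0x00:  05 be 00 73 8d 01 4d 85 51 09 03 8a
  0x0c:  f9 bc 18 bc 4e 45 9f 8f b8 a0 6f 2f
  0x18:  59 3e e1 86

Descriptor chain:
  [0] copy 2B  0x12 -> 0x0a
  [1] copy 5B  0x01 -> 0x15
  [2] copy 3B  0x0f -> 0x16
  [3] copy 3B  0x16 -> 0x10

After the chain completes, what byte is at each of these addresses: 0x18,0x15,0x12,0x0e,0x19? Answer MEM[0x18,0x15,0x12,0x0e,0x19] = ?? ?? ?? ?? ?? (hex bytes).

#0 dst[0x0a+2] := {0x9f,0x8f}
#1 dst[0x15+5] := {0xbe,0x00,0x73,0x8d,0x01}
#2 dst[0x16+3] := {0xbc,0x4e,0x45}
#3 dst[0x10+3] := {0xbc,0x4e,0x45}
query mem[0x18]=0x45, mem[0x15]=0xbe, mem[0x12]=0x45, mem[0x0e]=0x18, mem[0x19]=0x01

MEM[0x18,0x15,0x12,0x0e,0x19] = 45 be 45 18 01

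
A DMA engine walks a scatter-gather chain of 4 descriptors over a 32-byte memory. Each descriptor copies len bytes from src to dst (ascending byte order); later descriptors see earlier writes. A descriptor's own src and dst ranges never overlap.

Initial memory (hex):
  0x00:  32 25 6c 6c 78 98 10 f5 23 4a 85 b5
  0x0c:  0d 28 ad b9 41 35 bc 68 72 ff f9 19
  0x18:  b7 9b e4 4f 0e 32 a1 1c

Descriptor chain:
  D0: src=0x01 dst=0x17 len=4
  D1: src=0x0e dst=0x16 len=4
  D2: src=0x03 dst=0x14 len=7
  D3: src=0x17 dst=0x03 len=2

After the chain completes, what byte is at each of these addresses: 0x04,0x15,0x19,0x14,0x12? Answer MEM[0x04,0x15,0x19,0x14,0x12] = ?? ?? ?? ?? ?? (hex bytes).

MEM[0x04,0x15,0x19,0x14,0x12] = f5 78 23 6c bc

[0] 0x01->0x17 len=4 : 25 6c 6c 78
[1] 0x0e->0x16 len=4 : ad b9 41 35
[2] 0x03->0x14 len=7 : 6c 78 98 10 f5 23 4a
[3] 0x17->0x03 len=2 : 10 f5
query mem[0x04]=0xf5, mem[0x15]=0x78, mem[0x19]=0x23, mem[0x14]=0x6c, mem[0x12]=0xbc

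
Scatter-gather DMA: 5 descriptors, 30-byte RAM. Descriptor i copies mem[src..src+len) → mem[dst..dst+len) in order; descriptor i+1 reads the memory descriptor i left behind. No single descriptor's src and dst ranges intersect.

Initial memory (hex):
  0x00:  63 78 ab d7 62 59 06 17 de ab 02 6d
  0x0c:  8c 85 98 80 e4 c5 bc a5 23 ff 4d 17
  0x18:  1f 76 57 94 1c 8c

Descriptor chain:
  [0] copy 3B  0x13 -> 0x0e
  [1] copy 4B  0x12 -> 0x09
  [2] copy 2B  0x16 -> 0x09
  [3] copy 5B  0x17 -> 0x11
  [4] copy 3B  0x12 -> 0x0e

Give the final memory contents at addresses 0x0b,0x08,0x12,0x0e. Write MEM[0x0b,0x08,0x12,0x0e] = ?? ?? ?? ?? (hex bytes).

MEM[0x0b,0x08,0x12,0x0e] = 23 de 1f 1f

#0 dst[0x0e+3] := {0xa5,0x23,0xff}
#1 dst[0x09+4] := {0xbc,0xa5,0x23,0xff}
#2 dst[0x09+2] := {0x4d,0x17}
#3 dst[0x11+5] := {0x17,0x1f,0x76,0x57,0x94}
#4 dst[0x0e+3] := {0x1f,0x76,0x57}
query mem[0x0b]=0x23, mem[0x08]=0xde, mem[0x12]=0x1f, mem[0x0e]=0x1f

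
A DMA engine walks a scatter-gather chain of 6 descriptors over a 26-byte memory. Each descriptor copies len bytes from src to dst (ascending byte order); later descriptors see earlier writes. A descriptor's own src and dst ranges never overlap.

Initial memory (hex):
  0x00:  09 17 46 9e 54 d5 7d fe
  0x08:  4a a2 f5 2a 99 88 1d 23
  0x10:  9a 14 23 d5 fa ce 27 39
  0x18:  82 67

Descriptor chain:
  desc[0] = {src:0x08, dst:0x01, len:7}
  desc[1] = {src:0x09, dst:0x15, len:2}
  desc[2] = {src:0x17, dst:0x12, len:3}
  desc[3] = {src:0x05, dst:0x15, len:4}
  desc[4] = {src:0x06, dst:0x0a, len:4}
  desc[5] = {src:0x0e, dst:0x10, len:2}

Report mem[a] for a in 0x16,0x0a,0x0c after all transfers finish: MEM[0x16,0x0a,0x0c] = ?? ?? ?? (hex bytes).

MEM[0x16,0x0a,0x0c] = 88 88 4a

[0] 0x08->0x01 len=7 : 4a a2 f5 2a 99 88 1d
[1] 0x09->0x15 len=2 : a2 f5
[2] 0x17->0x12 len=3 : 39 82 67
[3] 0x05->0x15 len=4 : 99 88 1d 4a
[4] 0x06->0x0a len=4 : 88 1d 4a a2
[5] 0x0e->0x10 len=2 : 1d 23
query mem[0x16]=0x88, mem[0x0a]=0x88, mem[0x0c]=0x4a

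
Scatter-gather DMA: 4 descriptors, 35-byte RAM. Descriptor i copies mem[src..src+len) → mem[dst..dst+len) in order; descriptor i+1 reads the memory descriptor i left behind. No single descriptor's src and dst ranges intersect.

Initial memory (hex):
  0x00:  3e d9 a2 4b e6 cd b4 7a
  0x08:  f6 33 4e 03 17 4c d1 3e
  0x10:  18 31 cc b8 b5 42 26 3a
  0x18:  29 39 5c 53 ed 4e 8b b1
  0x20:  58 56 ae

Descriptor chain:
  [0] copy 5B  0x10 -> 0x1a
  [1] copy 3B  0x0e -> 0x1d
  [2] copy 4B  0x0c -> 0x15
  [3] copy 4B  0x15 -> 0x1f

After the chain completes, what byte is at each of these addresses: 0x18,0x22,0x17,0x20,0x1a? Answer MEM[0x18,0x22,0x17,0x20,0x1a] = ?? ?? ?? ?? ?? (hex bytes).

D0: mem[0x1a..0x1e] <- [18 31 cc b8 b5]
D1: mem[0x1d..0x1f] <- [d1 3e 18]
D2: mem[0x15..0x18] <- [17 4c d1 3e]
D3: mem[0x1f..0x22] <- [17 4c d1 3e]
query mem[0x18]=0x3e, mem[0x22]=0x3e, mem[0x17]=0xd1, mem[0x20]=0x4c, mem[0x1a]=0x18

MEM[0x18,0x22,0x17,0x20,0x1a] = 3e 3e d1 4c 18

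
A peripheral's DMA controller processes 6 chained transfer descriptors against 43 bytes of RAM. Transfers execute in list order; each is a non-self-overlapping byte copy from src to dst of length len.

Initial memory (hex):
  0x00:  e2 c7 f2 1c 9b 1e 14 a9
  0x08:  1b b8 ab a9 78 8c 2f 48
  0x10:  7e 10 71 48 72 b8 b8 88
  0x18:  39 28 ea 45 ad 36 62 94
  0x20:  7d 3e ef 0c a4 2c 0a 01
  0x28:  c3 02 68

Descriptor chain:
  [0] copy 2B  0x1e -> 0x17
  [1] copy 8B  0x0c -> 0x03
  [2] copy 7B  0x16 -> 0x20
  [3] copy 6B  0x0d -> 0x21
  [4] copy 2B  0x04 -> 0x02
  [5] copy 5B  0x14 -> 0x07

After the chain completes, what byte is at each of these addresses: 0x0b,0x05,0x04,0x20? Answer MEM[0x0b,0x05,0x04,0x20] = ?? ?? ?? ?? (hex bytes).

MEM[0x0b,0x05,0x04,0x20] = 94 2f 8c b8

#0 dst[0x17+2] := {0x62,0x94}
#1 dst[0x03+8] := {0x78,0x8c,0x2f,0x48,0x7e,0x10,0x71,0x48}
#2 dst[0x20+7] := {0xb8,0x62,0x94,0x28,0xea,0x45,0xad}
#3 dst[0x21+6] := {0x8c,0x2f,0x48,0x7e,0x10,0x71}
#4 dst[0x02+2] := {0x8c,0x2f}
#5 dst[0x07+5] := {0x72,0xb8,0xb8,0x62,0x94}
query mem[0x0b]=0x94, mem[0x05]=0x2f, mem[0x04]=0x8c, mem[0x20]=0xb8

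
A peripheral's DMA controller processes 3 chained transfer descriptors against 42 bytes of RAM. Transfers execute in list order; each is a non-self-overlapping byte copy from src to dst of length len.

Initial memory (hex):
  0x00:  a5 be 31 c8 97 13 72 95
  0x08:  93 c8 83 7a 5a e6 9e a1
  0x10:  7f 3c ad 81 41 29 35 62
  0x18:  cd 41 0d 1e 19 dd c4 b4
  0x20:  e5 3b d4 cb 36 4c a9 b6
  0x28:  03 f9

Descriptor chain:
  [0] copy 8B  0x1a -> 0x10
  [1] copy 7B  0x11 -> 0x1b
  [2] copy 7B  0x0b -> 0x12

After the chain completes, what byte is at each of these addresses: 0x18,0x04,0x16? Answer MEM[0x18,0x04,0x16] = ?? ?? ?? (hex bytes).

MEM[0x18,0x04,0x16] = 1e 97 a1

[0] 0x1a->0x10 len=8 : 0d 1e 19 dd c4 b4 e5 3b
[1] 0x11->0x1b len=7 : 1e 19 dd c4 b4 e5 3b
[2] 0x0b->0x12 len=7 : 7a 5a e6 9e a1 0d 1e
query mem[0x18]=0x1e, mem[0x04]=0x97, mem[0x16]=0xa1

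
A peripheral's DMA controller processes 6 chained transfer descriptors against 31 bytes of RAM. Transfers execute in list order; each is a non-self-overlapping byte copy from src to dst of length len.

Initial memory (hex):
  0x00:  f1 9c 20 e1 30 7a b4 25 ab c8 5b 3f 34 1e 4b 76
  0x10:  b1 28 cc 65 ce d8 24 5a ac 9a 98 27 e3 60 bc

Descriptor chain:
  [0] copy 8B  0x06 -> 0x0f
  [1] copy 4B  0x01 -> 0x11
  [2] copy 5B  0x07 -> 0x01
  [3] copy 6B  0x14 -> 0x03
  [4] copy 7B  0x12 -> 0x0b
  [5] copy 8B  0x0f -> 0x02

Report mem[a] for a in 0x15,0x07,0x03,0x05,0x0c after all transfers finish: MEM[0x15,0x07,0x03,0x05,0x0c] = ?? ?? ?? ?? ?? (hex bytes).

  after D0: wrote 8B at 0x0f = b425abc85b3f341e
  after D1: wrote 4B at 0x11 = 9c20e130
  after D2: wrote 5B at 0x01 = 25abc85b3f
  after D3: wrote 6B at 0x03 = 30341e5aac9a
  after D4: wrote 7B at 0x0b = 20e130341e5aac
  after D5: wrote 8B at 0x02 = 1e5aac20e130341e
query mem[0x15]=0x34, mem[0x07]=0x30, mem[0x03]=0x5a, mem[0x05]=0x20, mem[0x0c]=0xe1

MEM[0x15,0x07,0x03,0x05,0x0c] = 34 30 5a 20 e1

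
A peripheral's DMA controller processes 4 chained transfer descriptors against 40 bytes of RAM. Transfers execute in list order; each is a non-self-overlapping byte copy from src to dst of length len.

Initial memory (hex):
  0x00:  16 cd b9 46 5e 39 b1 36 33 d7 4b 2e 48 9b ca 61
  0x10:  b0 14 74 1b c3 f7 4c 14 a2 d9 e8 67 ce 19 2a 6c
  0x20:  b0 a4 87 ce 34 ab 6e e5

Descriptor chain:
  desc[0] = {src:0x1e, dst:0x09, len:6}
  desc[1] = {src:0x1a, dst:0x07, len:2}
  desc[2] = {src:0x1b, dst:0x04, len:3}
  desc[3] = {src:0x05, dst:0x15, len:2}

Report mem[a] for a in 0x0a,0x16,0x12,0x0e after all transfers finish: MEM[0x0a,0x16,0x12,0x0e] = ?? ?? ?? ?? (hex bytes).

MEM[0x0a,0x16,0x12,0x0e] = 6c 19 74 ce

D0: mem[0x09..0x0e] <- [2a 6c b0 a4 87 ce]
D1: mem[0x07..0x08] <- [e8 67]
D2: mem[0x04..0x06] <- [67 ce 19]
D3: mem[0x15..0x16] <- [ce 19]
query mem[0x0a]=0x6c, mem[0x16]=0x19, mem[0x12]=0x74, mem[0x0e]=0xce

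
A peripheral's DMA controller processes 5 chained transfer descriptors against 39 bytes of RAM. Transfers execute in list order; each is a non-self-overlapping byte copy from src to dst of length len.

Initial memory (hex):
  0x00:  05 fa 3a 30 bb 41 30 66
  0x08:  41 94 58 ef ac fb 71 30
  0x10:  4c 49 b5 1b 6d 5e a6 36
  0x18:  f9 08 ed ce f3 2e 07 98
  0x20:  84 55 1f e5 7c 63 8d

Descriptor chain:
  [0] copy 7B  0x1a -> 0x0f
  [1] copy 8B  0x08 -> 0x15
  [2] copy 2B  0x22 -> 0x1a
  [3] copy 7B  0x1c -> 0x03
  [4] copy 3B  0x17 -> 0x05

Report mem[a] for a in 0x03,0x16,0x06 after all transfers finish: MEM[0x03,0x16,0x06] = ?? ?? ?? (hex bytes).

MEM[0x03,0x16,0x06] = ed 94 ef

[0] 0x1a->0x0f len=7 : ed ce f3 2e 07 98 84
[1] 0x08->0x15 len=8 : 41 94 58 ef ac fb 71 ed
[2] 0x22->0x1a len=2 : 1f e5
[3] 0x1c->0x03 len=7 : ed 2e 07 98 84 55 1f
[4] 0x17->0x05 len=3 : 58 ef ac
query mem[0x03]=0xed, mem[0x16]=0x94, mem[0x06]=0xef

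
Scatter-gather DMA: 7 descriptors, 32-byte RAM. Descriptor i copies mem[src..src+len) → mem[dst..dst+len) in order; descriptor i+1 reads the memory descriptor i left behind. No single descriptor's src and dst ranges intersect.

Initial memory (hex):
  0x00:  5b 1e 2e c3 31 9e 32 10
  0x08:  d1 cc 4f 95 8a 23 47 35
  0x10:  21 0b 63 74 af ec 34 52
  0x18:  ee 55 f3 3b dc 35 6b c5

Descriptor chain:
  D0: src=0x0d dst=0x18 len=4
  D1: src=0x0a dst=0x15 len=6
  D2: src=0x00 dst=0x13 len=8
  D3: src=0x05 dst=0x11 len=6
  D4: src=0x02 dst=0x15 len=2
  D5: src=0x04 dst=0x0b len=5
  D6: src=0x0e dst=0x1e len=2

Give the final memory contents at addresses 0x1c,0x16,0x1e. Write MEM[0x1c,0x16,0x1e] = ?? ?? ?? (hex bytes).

MEM[0x1c,0x16,0x1e] = dc c3 10

D0: mem[0x18..0x1b] <- [23 47 35 21]
D1: mem[0x15..0x1a] <- [4f 95 8a 23 47 35]
D2: mem[0x13..0x1a] <- [5b 1e 2e c3 31 9e 32 10]
D3: mem[0x11..0x16] <- [9e 32 10 d1 cc 4f]
D4: mem[0x15..0x16] <- [2e c3]
D5: mem[0x0b..0x0f] <- [31 9e 32 10 d1]
D6: mem[0x1e..0x1f] <- [10 d1]
query mem[0x1c]=0xdc, mem[0x16]=0xc3, mem[0x1e]=0x10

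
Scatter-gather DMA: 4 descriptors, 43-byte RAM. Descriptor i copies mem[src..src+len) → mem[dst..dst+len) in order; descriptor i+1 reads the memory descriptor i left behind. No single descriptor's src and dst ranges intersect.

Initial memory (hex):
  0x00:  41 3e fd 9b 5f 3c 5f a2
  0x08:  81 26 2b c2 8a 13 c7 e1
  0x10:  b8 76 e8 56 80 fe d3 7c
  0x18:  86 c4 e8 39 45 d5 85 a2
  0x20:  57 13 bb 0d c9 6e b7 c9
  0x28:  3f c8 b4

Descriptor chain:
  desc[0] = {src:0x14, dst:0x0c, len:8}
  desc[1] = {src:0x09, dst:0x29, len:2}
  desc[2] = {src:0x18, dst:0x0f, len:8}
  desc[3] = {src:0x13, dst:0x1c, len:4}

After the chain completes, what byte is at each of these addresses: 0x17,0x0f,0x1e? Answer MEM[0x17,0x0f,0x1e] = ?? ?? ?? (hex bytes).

MEM[0x17,0x0f,0x1e] = 7c 86 85

#0 dst[0x0c+8] := {0x80,0xfe,0xd3,0x7c,0x86,0xc4,0xe8,0x39}
#1 dst[0x29+2] := {0x26,0x2b}
#2 dst[0x0f+8] := {0x86,0xc4,0xe8,0x39,0x45,0xd5,0x85,0xa2}
#3 dst[0x1c+4] := {0x45,0xd5,0x85,0xa2}
query mem[0x17]=0x7c, mem[0x0f]=0x86, mem[0x1e]=0x85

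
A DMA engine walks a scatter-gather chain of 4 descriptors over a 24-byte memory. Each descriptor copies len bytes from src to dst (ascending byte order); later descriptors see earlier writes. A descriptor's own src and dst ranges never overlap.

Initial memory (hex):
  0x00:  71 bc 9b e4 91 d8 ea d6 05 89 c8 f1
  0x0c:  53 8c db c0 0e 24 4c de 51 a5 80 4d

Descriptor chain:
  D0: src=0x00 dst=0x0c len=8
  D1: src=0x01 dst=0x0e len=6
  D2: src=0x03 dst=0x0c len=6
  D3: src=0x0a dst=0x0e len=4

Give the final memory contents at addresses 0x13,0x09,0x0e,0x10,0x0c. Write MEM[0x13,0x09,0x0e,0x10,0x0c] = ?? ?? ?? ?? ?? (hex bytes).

#0 dst[0x0c+8] := {0x71,0xbc,0x9b,0xe4,0x91,0xd8,0xea,0xd6}
#1 dst[0x0e+6] := {0xbc,0x9b,0xe4,0x91,0xd8,0xea}
#2 dst[0x0c+6] := {0xe4,0x91,0xd8,0xea,0xd6,0x05}
#3 dst[0x0e+4] := {0xc8,0xf1,0xe4,0x91}
query mem[0x13]=0xea, mem[0x09]=0x89, mem[0x0e]=0xc8, mem[0x10]=0xe4, mem[0x0c]=0xe4

MEM[0x13,0x09,0x0e,0x10,0x0c] = ea 89 c8 e4 e4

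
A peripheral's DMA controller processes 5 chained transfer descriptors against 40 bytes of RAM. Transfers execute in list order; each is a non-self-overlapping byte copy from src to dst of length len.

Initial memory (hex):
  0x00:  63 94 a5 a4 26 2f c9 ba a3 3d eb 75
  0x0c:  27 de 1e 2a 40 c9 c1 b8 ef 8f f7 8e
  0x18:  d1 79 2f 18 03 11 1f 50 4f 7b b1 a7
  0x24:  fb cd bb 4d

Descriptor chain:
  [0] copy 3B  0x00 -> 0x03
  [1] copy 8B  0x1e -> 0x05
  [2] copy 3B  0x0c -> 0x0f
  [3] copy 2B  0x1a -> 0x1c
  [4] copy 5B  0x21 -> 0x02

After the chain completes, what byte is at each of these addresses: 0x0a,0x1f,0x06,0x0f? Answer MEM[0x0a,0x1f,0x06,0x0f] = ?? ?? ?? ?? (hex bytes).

D0: mem[0x03..0x05] <- [63 94 a5]
D1: mem[0x05..0x0c] <- [1f 50 4f 7b b1 a7 fb cd]
D2: mem[0x0f..0x11] <- [cd de 1e]
D3: mem[0x1c..0x1d] <- [2f 18]
D4: mem[0x02..0x06] <- [7b b1 a7 fb cd]
query mem[0x0a]=0xa7, mem[0x1f]=0x50, mem[0x06]=0xcd, mem[0x0f]=0xcd

MEM[0x0a,0x1f,0x06,0x0f] = a7 50 cd cd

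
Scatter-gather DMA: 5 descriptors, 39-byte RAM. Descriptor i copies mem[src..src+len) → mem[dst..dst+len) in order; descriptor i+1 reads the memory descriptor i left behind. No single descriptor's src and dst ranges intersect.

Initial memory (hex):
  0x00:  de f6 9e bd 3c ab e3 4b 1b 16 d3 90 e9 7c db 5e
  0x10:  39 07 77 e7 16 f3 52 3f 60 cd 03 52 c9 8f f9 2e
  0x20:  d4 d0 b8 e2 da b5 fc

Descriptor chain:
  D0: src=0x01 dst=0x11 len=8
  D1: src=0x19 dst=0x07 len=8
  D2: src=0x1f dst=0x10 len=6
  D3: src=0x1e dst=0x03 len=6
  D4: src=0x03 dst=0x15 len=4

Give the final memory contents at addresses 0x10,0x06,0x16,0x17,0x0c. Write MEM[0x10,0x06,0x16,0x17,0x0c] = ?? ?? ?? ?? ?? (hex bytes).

  after D0: wrote 8B at 0x11 = f69ebd3cabe34b1b
  after D1: wrote 8B at 0x07 = cd0352c98ff92ed4
  after D2: wrote 6B at 0x10 = 2ed4d0b8e2da
  after D3: wrote 6B at 0x03 = f92ed4d0b8e2
  after D4: wrote 4B at 0x15 = f92ed4d0
query mem[0x10]=0x2e, mem[0x06]=0xd0, mem[0x16]=0x2e, mem[0x17]=0xd4, mem[0x0c]=0xf9

MEM[0x10,0x06,0x16,0x17,0x0c] = 2e d0 2e d4 f9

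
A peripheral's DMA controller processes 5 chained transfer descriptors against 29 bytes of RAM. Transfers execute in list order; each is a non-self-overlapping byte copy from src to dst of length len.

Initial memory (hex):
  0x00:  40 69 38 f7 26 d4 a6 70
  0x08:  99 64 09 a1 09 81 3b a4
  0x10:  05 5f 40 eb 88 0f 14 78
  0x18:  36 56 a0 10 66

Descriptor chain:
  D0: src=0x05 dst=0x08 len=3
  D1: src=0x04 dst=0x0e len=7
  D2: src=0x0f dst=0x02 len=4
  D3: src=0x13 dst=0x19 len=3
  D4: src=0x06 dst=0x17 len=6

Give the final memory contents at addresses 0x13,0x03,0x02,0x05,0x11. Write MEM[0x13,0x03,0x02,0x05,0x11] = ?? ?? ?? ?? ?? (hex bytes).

D0: mem[0x08..0x0a] <- [d4 a6 70]
D1: mem[0x0e..0x14] <- [26 d4 a6 70 d4 a6 70]
D2: mem[0x02..0x05] <- [d4 a6 70 d4]
D3: mem[0x19..0x1b] <- [a6 70 0f]
D4: mem[0x17..0x1c] <- [a6 70 d4 a6 70 a1]
query mem[0x13]=0xa6, mem[0x03]=0xa6, mem[0x02]=0xd4, mem[0x05]=0xd4, mem[0x11]=0x70

MEM[0x13,0x03,0x02,0x05,0x11] = a6 a6 d4 d4 70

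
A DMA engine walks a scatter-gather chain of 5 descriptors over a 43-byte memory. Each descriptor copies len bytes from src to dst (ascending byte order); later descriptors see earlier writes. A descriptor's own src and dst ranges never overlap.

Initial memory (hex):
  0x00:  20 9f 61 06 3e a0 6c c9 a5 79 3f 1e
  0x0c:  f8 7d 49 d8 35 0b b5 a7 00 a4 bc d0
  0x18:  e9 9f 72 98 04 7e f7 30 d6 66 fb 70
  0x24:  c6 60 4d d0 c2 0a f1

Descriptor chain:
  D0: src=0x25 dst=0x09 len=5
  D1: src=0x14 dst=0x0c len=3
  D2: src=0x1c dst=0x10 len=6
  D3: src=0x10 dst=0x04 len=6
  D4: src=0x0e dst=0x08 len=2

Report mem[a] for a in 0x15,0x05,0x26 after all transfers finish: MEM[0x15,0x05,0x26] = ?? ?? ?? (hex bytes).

[0] 0x25->0x09 len=5 : 60 4d d0 c2 0a
[1] 0x14->0x0c len=3 : 00 a4 bc
[2] 0x1c->0x10 len=6 : 04 7e f7 30 d6 66
[3] 0x10->0x04 len=6 : 04 7e f7 30 d6 66
[4] 0x0e->0x08 len=2 : bc d8
query mem[0x15]=0x66, mem[0x05]=0x7e, mem[0x26]=0x4d

MEM[0x15,0x05,0x26] = 66 7e 4d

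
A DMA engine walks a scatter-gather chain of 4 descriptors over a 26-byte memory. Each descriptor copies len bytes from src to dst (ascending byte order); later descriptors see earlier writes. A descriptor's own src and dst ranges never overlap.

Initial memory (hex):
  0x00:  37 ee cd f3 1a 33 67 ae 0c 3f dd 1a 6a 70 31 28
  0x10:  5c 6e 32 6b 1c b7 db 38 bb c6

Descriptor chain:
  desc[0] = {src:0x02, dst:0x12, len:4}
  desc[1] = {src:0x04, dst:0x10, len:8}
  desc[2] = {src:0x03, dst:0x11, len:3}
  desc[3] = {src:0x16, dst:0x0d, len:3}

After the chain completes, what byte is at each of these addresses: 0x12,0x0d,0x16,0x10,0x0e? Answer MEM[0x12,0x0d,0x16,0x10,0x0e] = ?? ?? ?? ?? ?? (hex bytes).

D0: mem[0x12..0x15] <- [cd f3 1a 33]
D1: mem[0x10..0x17] <- [1a 33 67 ae 0c 3f dd 1a]
D2: mem[0x11..0x13] <- [f3 1a 33]
D3: mem[0x0d..0x0f] <- [dd 1a bb]
query mem[0x12]=0x1a, mem[0x0d]=0xdd, mem[0x16]=0xdd, mem[0x10]=0x1a, mem[0x0e]=0x1a

MEM[0x12,0x0d,0x16,0x10,0x0e] = 1a dd dd 1a 1a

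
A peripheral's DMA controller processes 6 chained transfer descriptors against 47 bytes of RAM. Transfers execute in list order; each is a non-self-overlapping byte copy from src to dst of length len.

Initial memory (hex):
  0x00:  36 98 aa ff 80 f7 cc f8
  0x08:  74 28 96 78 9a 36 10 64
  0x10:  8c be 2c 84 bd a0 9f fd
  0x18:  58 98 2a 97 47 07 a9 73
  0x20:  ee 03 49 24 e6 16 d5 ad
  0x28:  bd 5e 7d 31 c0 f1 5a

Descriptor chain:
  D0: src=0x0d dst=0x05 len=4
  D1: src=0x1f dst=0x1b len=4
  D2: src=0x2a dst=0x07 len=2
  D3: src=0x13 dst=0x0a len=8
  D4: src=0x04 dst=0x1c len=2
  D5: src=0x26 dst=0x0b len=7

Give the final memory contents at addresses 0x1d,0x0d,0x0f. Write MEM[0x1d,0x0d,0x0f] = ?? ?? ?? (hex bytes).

MEM[0x1d,0x0d,0x0f] = 36 bd 7d

D0: mem[0x05..0x08] <- [36 10 64 8c]
D1: mem[0x1b..0x1e] <- [73 ee 03 49]
D2: mem[0x07..0x08] <- [7d 31]
D3: mem[0x0a..0x11] <- [84 bd a0 9f fd 58 98 2a]
D4: mem[0x1c..0x1d] <- [80 36]
D5: mem[0x0b..0x11] <- [d5 ad bd 5e 7d 31 c0]
query mem[0x1d]=0x36, mem[0x0d]=0xbd, mem[0x0f]=0x7d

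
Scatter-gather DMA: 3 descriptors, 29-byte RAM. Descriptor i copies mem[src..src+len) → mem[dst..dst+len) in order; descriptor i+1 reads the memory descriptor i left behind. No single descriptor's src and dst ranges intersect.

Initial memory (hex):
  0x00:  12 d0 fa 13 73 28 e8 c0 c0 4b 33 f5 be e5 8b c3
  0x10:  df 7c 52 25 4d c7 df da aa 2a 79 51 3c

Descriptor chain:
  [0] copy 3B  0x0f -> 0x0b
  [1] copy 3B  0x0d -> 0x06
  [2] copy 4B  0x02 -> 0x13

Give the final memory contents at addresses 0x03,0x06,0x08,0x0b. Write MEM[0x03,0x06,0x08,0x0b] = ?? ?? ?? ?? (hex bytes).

MEM[0x03,0x06,0x08,0x0b] = 13 7c c3 c3

  after D0: wrote 3B at 0x0b = c3df7c
  after D1: wrote 3B at 0x06 = 7c8bc3
  after D2: wrote 4B at 0x13 = fa137328
query mem[0x03]=0x13, mem[0x06]=0x7c, mem[0x08]=0xc3, mem[0x0b]=0xc3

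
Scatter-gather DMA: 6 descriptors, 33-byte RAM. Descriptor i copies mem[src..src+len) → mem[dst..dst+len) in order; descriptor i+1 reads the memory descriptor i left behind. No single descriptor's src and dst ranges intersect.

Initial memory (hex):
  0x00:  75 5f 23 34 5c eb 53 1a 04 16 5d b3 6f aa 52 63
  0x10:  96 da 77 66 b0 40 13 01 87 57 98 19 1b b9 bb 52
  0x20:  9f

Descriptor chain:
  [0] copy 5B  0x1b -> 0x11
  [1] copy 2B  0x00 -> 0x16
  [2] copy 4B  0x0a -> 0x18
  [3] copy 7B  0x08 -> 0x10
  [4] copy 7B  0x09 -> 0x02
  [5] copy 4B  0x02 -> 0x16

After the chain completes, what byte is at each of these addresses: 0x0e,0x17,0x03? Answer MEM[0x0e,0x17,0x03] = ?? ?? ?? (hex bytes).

  after D0: wrote 5B at 0x11 = 191bb9bb52
  after D1: wrote 2B at 0x16 = 755f
  after D2: wrote 4B at 0x18 = 5db36faa
  after D3: wrote 7B at 0x10 = 04165db36faa52
  after D4: wrote 7B at 0x02 = 165db36faa5263
  after D5: wrote 4B at 0x16 = 165db36f
query mem[0x0e]=0x52, mem[0x17]=0x5d, mem[0x03]=0x5d

MEM[0x0e,0x17,0x03] = 52 5d 5d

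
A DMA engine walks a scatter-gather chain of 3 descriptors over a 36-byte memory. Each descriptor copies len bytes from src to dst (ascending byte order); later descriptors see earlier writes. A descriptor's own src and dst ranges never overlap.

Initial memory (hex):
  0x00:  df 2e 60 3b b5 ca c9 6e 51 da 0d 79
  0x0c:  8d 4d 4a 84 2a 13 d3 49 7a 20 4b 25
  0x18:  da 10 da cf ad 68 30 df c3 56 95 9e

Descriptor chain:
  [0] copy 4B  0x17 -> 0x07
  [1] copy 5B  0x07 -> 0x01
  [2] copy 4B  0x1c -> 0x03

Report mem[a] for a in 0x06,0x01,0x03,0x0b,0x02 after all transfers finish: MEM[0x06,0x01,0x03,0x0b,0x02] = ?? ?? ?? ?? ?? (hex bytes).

MEM[0x06,0x01,0x03,0x0b,0x02] = df 25 ad 79 da

D0: mem[0x07..0x0a] <- [25 da 10 da]
D1: mem[0x01..0x05] <- [25 da 10 da 79]
D2: mem[0x03..0x06] <- [ad 68 30 df]
query mem[0x06]=0xdf, mem[0x01]=0x25, mem[0x03]=0xad, mem[0x0b]=0x79, mem[0x02]=0xda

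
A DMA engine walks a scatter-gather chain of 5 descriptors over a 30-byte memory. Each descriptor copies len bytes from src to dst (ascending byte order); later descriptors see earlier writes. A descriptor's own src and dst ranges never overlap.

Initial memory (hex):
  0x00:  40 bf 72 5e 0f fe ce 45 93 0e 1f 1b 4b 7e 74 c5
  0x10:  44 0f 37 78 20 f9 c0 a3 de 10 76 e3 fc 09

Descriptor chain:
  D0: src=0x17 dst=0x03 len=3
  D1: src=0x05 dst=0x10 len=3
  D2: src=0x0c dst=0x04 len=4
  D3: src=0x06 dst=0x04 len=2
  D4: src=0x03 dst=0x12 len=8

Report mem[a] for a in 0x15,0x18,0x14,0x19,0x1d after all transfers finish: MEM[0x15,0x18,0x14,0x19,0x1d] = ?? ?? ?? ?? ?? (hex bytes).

D0: mem[0x03..0x05] <- [a3 de 10]
D1: mem[0x10..0x12] <- [10 ce 45]
D2: mem[0x04..0x07] <- [4b 7e 74 c5]
D3: mem[0x04..0x05] <- [74 c5]
D4: mem[0x12..0x19] <- [a3 74 c5 74 c5 93 0e 1f]
query mem[0x15]=0x74, mem[0x18]=0x0e, mem[0x14]=0xc5, mem[0x19]=0x1f, mem[0x1d]=0x09

MEM[0x15,0x18,0x14,0x19,0x1d] = 74 0e c5 1f 09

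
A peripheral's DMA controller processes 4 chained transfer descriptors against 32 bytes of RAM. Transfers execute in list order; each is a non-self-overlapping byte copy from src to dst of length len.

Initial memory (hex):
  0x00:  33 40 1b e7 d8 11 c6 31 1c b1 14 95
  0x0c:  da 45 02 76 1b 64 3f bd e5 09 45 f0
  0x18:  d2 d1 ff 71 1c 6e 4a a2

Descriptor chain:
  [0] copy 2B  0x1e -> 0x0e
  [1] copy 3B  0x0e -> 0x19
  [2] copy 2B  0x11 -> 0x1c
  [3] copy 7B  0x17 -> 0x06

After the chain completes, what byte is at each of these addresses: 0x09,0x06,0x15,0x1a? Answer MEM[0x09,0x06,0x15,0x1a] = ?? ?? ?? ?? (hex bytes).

#0 dst[0x0e+2] := {0x4a,0xa2}
#1 dst[0x19+3] := {0x4a,0xa2,0x1b}
#2 dst[0x1c+2] := {0x64,0x3f}
#3 dst[0x06+7] := {0xf0,0xd2,0x4a,0xa2,0x1b,0x64,0x3f}
query mem[0x09]=0xa2, mem[0x06]=0xf0, mem[0x15]=0x09, mem[0x1a]=0xa2

MEM[0x09,0x06,0x15,0x1a] = a2 f0 09 a2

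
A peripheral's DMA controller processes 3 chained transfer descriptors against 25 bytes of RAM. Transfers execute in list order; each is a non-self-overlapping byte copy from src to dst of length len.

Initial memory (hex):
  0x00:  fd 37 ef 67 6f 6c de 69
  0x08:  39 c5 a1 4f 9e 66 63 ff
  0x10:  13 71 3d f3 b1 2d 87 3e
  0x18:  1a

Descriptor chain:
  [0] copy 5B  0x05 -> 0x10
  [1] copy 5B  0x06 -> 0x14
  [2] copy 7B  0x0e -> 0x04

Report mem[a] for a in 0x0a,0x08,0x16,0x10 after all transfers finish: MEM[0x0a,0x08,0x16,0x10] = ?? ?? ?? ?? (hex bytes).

MEM[0x0a,0x08,0x16,0x10] = de 69 39 6c

#0 dst[0x10+5] := {0x6c,0xde,0x69,0x39,0xc5}
#1 dst[0x14+5] := {0xde,0x69,0x39,0xc5,0xa1}
#2 dst[0x04+7] := {0x63,0xff,0x6c,0xde,0x69,0x39,0xde}
query mem[0x0a]=0xde, mem[0x08]=0x69, mem[0x16]=0x39, mem[0x10]=0x6c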